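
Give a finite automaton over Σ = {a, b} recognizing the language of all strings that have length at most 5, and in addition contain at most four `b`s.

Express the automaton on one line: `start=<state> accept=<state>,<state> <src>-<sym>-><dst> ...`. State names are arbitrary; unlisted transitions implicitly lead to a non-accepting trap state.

Handle the two conditions separately and then intersect. One (7 states) tracks the input length, saturating at 6; the other (6 states) tracks the count of `b`s, saturating at 5. Each combined state is a pair, one component from each; accept when both components accept. Equivalent product states are then merged.
          a    b  
>* q0     q1   q2 
 * q1     q3   q3 
 * q2     q3   q4 
 * q3     q5   q5 
 * q4     q5   q6 
 * q5     q7   q7 
 * q6     q7   q8 
 * q7     q9   q9 
 * q8     q9  q10 
 * q9    q10  q10 
   q10   q10  q10 
(> = start, * = accepting)

start=q0 accept=q0,q1,q2,q3,q4,q5,q6,q7,q8,q9 q0-a->q1 q0-b->q2 q1-a->q3 q1-b->q3 q2-a->q3 q2-b->q4 q3-a->q5 q3-b->q5 q4-a->q5 q4-b->q6 q5-a->q7 q5-b->q7 q6-a->q7 q6-b->q8 q7-a->q9 q7-b->q9 q8-a->q9 q8-b->q10 q9-a->q10 q9-b->q10 q10-a->q10 q10-b->q10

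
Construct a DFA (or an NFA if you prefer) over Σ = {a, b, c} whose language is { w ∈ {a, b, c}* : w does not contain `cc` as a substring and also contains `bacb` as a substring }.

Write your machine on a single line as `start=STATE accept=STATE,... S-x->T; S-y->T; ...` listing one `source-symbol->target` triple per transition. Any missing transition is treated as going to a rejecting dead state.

start=S0; accept=S7,S9; S0-a->S0; S0-b->S1; S0-c->S2; S1-a->S3; S1-b->S1; S1-c->S2; S2-a->S0; S2-b->S1; S2-c->S4; S3-a->S0; S3-b->S1; S3-c->S5; S4-a->S4; S4-b->S6; S4-c->S4; S5-a->S0; S5-b->S7; S5-c->S4; S6-a->S8; S6-b->S6; S6-c->S4; S7-a->S7; S7-b->S7; S7-c->S9; S8-a->S4; S8-b->S6; S8-c->S10; S9-a->S7; S9-b->S7; S9-c->S11; S10-a->S4; S10-b->S11; S10-c->S4; S11-a->S11; S11-b->S11; S11-c->S11

Build one automaton per condition and run them in lockstep. The first has 3 states tracking partial matches of the forbidden pattern `cc`; the second has 5 states tracking whether and how much of `bacb` has been seen. A product state is a pair (one from each), accepting exactly when both do.
          a    b    c  
>  S0     S0   S1   S2 
   S1     S3   S1   S2 
   S2     S0   S1   S4 
   S3     S0   S1   S5 
   S4     S4   S6   S4 
   S5     S0   S7   S4 
   S6     S8   S6   S4 
 * S7     S7   S7   S9 
   S8     S4   S6  S10 
 * S9     S7   S7  S11 
   S10    S4  S11   S4 
   S11   S11  S11  S11 
(> = start, * = accepting)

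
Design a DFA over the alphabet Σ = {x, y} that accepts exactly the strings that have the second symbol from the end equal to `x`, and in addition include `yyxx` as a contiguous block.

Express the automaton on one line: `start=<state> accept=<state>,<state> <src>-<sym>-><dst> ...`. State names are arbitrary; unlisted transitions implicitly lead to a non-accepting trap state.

Run two small machines in parallel and take their product. One (7 states) tracks the last 2 symbols read; the other (5 states) tracks whether and how much of `yyxx` has been seen. Each combined state is a pair, one component from each; accept when both components accept. Equivalent product states are then merged.
With 8 states:
        x   y  
>  S0   S0  S1 
   S1   S0  S2 
   S2   S3  S2 
   S3   S4  S1 
 * S4   S4  S5 
 * S5   S6  S7 
   S6   S4  S5 
   S7   S6  S7 
(> = start, * = accepting)

start=S0 accept=S4,S5 S0-x->S0 S0-y->S1 S1-x->S0 S1-y->S2 S2-x->S3 S2-y->S2 S3-x->S4 S3-y->S1 S4-x->S4 S4-y->S5 S5-x->S6 S5-y->S7 S6-x->S4 S6-y->S5 S7-x->S6 S7-y->S7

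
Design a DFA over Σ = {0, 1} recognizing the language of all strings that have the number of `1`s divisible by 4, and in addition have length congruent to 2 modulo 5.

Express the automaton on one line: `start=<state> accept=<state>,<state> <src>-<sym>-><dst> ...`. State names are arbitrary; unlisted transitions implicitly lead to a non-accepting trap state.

start=S0 accept=S3 S0-0->S1 S0-1->S2 S1-0->S3 S1-1->S4 S2-0->S4 S2-1->S5 S3-0->S6 S3-1->S7 S4-0->S7 S4-1->S8 S5-0->S8 S5-1->S9 S6-0->S10 S6-1->S11 S7-0->S11 S7-1->S12 S8-0->S12 S8-1->S13 S9-0->S13 S9-1->S10 S10-0->S0 S10-1->S14 S11-0->S14 S11-1->S15 S12-0->S15 S12-1->S16 S13-0->S16 S13-1->S0 S14-0->S2 S14-1->S17 S15-0->S17 S15-1->S18 S16-0->S18 S16-1->S1 S17-0->S5 S17-1->S19 S18-0->S19 S18-1->S3 S19-0->S9 S19-1->S6

Handle the two conditions separately and then intersect. One (4 states) tracks the count of `1`s modulo 4; the other (5 states) tracks the input length modulo 5. Each combined state is a pair, one component from each; accept when both components accept.
          0    1  
>  S0     S1   S2 
   S1     S3   S4 
   S2     S4   S5 
 * S3     S6   S7 
   S4     S7   S8 
   S5     S8   S9 
   S6    S10  S11 
   S7    S11  S12 
   S8    S12  S13 
   S9    S13  S10 
   S10    S0  S14 
   S11   S14  S15 
   S12   S15  S16 
   S13   S16   S0 
   S14    S2  S17 
   S15   S17  S18 
   S16   S18   S1 
   S17    S5  S19 
   S18   S19   S3 
   S19    S9   S6 
(> = start, * = accepting)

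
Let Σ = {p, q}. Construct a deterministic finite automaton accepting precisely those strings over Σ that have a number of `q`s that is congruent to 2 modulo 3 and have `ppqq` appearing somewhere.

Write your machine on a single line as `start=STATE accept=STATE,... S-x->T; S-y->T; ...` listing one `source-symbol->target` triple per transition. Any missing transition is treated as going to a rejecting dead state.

start=S0; accept=S9; S0-p->S1; S0-q->S2; S1-p->S3; S1-q->S2; S2-p->S4; S2-q->S5; S3-p->S3; S3-q->S6; S4-p->S7; S4-q->S5; S5-p->S8; S5-q->S0; S6-p->S4; S6-q->S9; S7-p->S7; S7-q->S10; S8-p->S11; S8-q->S0; S9-p->S9; S9-q->S12; S10-p->S8; S10-q->S12; S11-p->S11; S11-q->S13; S12-p->S12; S12-q->S14; S13-p->S1; S13-q->S14; S14-p->S14; S14-q->S9

Build one automaton per condition and run them in lockstep. The first has 3 states tracking the count of `q`s modulo 3; the second has 5 states tracking whether and how much of `ppqq` has been seen. A product state is a pair (one from each), accepting exactly when both do.
With 15 states:
          p    q  
>  S0     S1   S2 
   S1     S3   S2 
   S2     S4   S5 
   S3     S3   S6 
   S4     S7   S5 
   S5     S8   S0 
   S6     S4   S9 
   S7     S7  S10 
   S8    S11   S0 
 * S9     S9  S12 
   S10    S8  S12 
   S11   S11  S13 
   S12   S12  S14 
   S13    S1  S14 
   S14   S14   S9 
(> = start, * = accepting)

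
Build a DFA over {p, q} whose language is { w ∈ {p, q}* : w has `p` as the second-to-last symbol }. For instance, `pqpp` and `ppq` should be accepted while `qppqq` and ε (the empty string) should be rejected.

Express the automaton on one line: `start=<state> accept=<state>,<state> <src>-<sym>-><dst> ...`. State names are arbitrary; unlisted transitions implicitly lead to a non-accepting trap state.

start=s0 accept=s3,s4 s0-p->s1 s0-q->s2 s1-p->s3 s1-q->s4 s2-p->s5 s2-q->s6 s3-p->s3 s3-q->s4 s4-p->s5 s4-q->s6 s5-p->s3 s5-q->s4 s6-p->s5 s6-q->s6

A DFA must remember the last 2 symbols (since which symbol is second-to-last isn't known until the input ends). Use one state per possible window of the last ≤2 symbols; accept from those whose window starts with `p`.
A 7-state machine:
        p   q  
>  s0   s1  s2 
   s1   s3  s4 
   s2   s5  s6 
 * s3   s3  s4 
 * s4   s5  s6 
   s5   s3  s4 
   s6   s5  s6 
(> = start, * = accepting)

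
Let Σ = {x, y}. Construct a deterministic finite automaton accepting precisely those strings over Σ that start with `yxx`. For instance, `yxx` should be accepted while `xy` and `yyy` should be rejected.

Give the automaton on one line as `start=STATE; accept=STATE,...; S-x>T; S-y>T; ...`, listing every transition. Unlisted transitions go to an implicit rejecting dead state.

start=q0; accept=q3; q0-x>q4; q0-y>q1; q1-x>q2; q1-y>q4; q2-x>q3; q2-y>q4; q3-x>q3; q3-y>q3; q4-x>q4; q4-y>q4

Check the first 3 symbols one by one: q0 through q2 record how many have matched `yxx` so far; any wrong symbol goes to the dead state q4. After all 3 match we enter the accepting sink q3.
        x   y  
>  q0   q4  q1 
   q1   q2  q4 
   q2   q3  q4 
 * q3   q3  q3 
   q4   q4  q4 
(> = start, * = accepting)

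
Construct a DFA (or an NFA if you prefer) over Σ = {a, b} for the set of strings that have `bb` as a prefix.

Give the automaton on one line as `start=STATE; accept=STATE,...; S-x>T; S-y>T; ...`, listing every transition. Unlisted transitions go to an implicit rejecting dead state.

Check the first 2 symbols one by one: q0 through q1 record how many have matched `bb` so far; any wrong symbol goes to the dead state q3. After all 2 match we enter the accepting sink q2.
        a   b  
>  q0   q3  q1 
   q1   q3  q2 
 * q2   q2  q2 
   q3   q3  q3 
(> = start, * = accepting)

start=q0; accept=q2; q0-a>q3; q0-b>q1; q1-a>q3; q1-b>q2; q2-a>q2; q2-b>q2; q3-a>q3; q3-b>q3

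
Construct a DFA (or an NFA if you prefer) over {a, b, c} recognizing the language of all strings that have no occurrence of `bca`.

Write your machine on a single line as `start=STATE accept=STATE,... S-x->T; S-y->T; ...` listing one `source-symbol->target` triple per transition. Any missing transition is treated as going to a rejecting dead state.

Track partial matches of the forbidden pattern `bca`. State s3 is a dead state reached once `bca` has occurred; every other state accepts. s0 means no part of `bca` is currently matched.
A 4-state machine:
        a   b   c  
>* s0   s0  s1  s0 
 * s1   s0  s1  s2 
 * s2   s3  s1  s0 
   s3   s3  s3  s3 
(> = start, * = accepting)

start=s0; accept=s0,s1,s2; s0-a->s0; s0-b->s1; s0-c->s0; s1-a->s0; s1-b->s1; s1-c->s2; s2-a->s3; s2-b->s1; s2-c->s0; s3-a->s3; s3-b->s3; s3-c->s3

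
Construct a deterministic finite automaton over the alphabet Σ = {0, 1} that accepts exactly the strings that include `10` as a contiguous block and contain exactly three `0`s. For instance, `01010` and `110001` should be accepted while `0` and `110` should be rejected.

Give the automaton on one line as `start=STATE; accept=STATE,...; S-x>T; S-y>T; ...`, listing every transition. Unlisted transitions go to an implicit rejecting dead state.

start=q0; accept=q7; q0-0>q1; q0-1>q2; q1-0>q3; q1-1>q4; q2-0>q4; q2-1>q2; q3-0>q5; q3-1>q6; q4-0>q6; q4-1>q4; q5-0>q5; q5-1>q5; q6-0>q7; q6-1>q6; q7-0>q5; q7-1>q7

Handle the two conditions separately and then intersect. One (3 states) tracks whether and how much of `10` has been seen; the other (5 states) tracks the count of `0`s, saturating at 4. Each combined state is a pair, one component from each; accept when both components accept. Minimizing collapses redundant product states.
8 states suffice.
        0   1  
>  q0   q1  q2 
   q1   q3  q4 
   q2   q4  q2 
   q3   q5  q6 
   q4   q6  q4 
   q5   q5  q5 
   q6   q7  q6 
 * q7   q5  q7 
(> = start, * = accepting)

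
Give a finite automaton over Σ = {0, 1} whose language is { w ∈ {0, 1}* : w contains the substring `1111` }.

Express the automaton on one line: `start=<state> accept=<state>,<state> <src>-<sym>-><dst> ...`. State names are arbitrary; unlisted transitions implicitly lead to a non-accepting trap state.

start=S0 accept=S4 S0-0->S0 S0-1->S1 S1-0->S0 S1-1->S2 S2-0->S0 S2-1->S3 S3-0->S0 S3-1->S4 S4-0->S4 S4-1->S4

Track how much of `1111` has been matched so far: state S0 is no progress, S4 is the absorbing accept state reached once `1111` has occurred. Intermediate states record partial matches; on a mismatch, fall back to the longest reusable overlap.
        0   1  
>  S0   S0  S1 
   S1   S0  S2 
   S2   S0  S3 
   S3   S0  S4 
 * S4   S4  S4 
(> = start, * = accepting)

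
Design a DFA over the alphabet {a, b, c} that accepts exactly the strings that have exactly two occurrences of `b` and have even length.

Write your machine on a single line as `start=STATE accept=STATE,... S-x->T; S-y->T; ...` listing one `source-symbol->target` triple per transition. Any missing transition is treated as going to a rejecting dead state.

Handle the two conditions separately and then intersect. One (4 states) tracks the count of `b`s, saturating at 3; the other (2 states) tracks the input length modulo 2. Each combined state is a pair, one component from each; accept when both components accept. After merging equivalent states the machine shrinks.
A 7-state machine:
        a   b   c  
>  s0   s1  s2  s1 
   s1   s0  s3  s0 
   s2   s3  s4  s3 
   s3   s2  s5  s2 
 * s4   s5  s6  s5 
   s5   s4  s6  s4 
   s6   s6  s6  s6 
(> = start, * = accepting)

start=s0; accept=s4; s0-a->s1; s0-b->s2; s0-c->s1; s1-a->s0; s1-b->s3; s1-c->s0; s2-a->s3; s2-b->s4; s2-c->s3; s3-a->s2; s3-b->s5; s3-c->s2; s4-a->s5; s4-b->s6; s4-c->s5; s5-a->s4; s5-b->s6; s5-c->s4; s6-a->s6; s6-b->s6; s6-c->s6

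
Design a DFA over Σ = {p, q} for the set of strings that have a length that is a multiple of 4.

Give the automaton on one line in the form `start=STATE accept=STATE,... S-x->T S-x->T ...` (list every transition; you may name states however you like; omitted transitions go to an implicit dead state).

Count input length modulo 4: every symbol advances one step around the cycle s0 → s1 → s2 → s3 → s0. Accept at s0.
With 4 states:
        p   q  
>* s0   s1  s1 
   s1   s2  s2 
   s2   s3  s3 
   s3   s0  s0 
(> = start, * = accepting)

start=s0 accept=s0 s0-p->s1 s0-q->s1 s1-p->s2 s1-q->s2 s2-p->s3 s2-q->s3 s3-p->s0 s3-q->s0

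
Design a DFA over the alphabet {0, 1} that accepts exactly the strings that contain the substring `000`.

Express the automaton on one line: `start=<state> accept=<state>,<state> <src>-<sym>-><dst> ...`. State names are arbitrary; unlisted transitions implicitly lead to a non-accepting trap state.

start=s0 accept=s3 s0-0->s1 s0-1->s0 s1-0->s2 s1-1->s0 s2-0->s3 s2-1->s0 s3-0->s3 s3-1->s3

States s0..s2 record the length of the longest prefix of `000` that matches the current input suffix. Reaching s3 means `000` has been seen, and we stay there forever. Accept from s3.
A 4-state machine:
        0   1  
>  s0   s1  s0 
   s1   s2  s0 
   s2   s3  s0 
 * s3   s3  s3 
(> = start, * = accepting)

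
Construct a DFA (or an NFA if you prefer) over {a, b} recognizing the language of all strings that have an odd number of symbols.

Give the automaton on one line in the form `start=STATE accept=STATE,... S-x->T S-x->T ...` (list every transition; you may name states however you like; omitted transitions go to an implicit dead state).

start=s0 accept=s1 s0-a->s1 s0-b->s1 s1-a->s0 s1-b->s0

Count input length modulo 2: every symbol advances one step around the cycle s0 → s1 → s0. Accept at s1.
2 states suffice.
        a   b  
>  s0   s1  s1 
 * s1   s0  s0 
(> = start, * = accepting)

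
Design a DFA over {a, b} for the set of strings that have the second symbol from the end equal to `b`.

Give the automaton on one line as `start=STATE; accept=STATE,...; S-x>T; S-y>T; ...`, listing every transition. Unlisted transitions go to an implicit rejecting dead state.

start=s0; accept=s5,s6; s0-a>s1; s0-b>s2; s1-a>s3; s1-b>s4; s2-a>s5; s2-b>s6; s3-a>s3; s3-b>s4; s4-a>s5; s4-b>s6; s5-a>s3; s5-b>s4; s6-a>s5; s6-b>s6

Because acceptance depends on a position counted from the end, the machine has to buffer the most recent 2 symbols. Make each state the string of the last up-to-2 symbols read; on input `x` shift the window left and append `x`. Accept when the buffered window has length 2 and begins with `b`.
A 7-state machine:
        a   b  
>  s0   s1  s2 
   s1   s3  s4 
   s2   s5  s6 
   s3   s3  s4 
   s4   s5  s6 
 * s5   s3  s4 
 * s6   s5  s6 
(> = start, * = accepting)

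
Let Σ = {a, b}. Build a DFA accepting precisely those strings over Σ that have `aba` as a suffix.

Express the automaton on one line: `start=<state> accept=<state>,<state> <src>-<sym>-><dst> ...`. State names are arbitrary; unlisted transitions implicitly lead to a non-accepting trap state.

Remember how much of `aba` the current input suffix matches. State q0 means no match yet; q1 means the last symbol is `a`; q2 means the last 2 symbols are `ab`; q3 means the last 3 symbols are `aba`. Only q3 accepts. On a mismatch, fall back to the longest proper suffix that is still a prefix of `aba`.
With 4 states:
        a   b  
>  q0   q1  q0 
   q1   q1  q2 
   q2   q3  q0 
 * q3   q1  q2 
(> = start, * = accepting)

start=q0 accept=q3 q0-a->q1 q0-b->q0 q1-a->q1 q1-b->q2 q2-a->q3 q2-b->q0 q3-a->q1 q3-b->q2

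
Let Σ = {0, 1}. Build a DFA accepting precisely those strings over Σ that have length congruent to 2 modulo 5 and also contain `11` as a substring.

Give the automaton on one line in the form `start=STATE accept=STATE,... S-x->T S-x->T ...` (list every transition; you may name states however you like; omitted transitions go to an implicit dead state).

Build one automaton per condition and run them in lockstep. One (5 states) tracks the input length modulo 5; the other (3 states) tracks whether and how much of `11` has been seen. Each combined state is a pair, one component from each; accept when both components accept.
          0    1  
>  q0     q1   q2 
   q1     q3   q4 
   q2     q3   q5 
   q3     q6   q7 
   q4     q6   q8 
 * q5     q8   q8 
   q6     q9  q10 
   q7     q9  q11 
   q8    q11  q11 
   q9     q0  q12 
   q10    q0  q13 
   q11   q13  q13 
   q12    q1  q14 
   q13   q14  q14 
   q14    q5   q5 
(> = start, * = accepting)

start=q0 accept=q5 q0-0->q1 q0-1->q2 q1-0->q3 q1-1->q4 q2-0->q3 q2-1->q5 q3-0->q6 q3-1->q7 q4-0->q6 q4-1->q8 q5-0->q8 q5-1->q8 q6-0->q9 q6-1->q10 q7-0->q9 q7-1->q11 q8-0->q11 q8-1->q11 q9-0->q0 q9-1->q12 q10-0->q0 q10-1->q13 q11-0->q13 q11-1->q13 q12-0->q1 q12-1->q14 q13-0->q14 q13-1->q14 q14-0->q5 q14-1->q5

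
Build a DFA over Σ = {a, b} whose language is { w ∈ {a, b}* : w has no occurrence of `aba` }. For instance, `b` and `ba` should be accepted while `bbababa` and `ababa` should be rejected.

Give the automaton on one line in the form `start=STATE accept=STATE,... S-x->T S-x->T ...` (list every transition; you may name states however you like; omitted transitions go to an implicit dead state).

start=q0 accept=q0,q1,q2 q0-a->q1 q0-b->q0 q1-a->q1 q1-b->q2 q2-a->q3 q2-b->q0 q3-a->q3 q3-b->q3

This is the complement of 'contains `aba`'. Use the same substring-matching states — q0 through q3 holding how much of `aba` has just been matched — but flip the accepting set: everything except the trap q3 accepts.
4 states suffice.
        a   b  
>* q0   q1  q0 
 * q1   q1  q2 
 * q2   q3  q0 
   q3   q3  q3 
(> = start, * = accepting)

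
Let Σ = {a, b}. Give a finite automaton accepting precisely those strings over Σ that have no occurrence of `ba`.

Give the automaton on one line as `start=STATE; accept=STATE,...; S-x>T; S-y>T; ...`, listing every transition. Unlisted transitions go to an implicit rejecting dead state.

This is the complement of 'contains `ba`'. Use the same substring-matching states — s0 through s2 holding how much of `ba` has just been matched — but flip the accepting set: everything except the trap s2 accepts.
A 3-state machine:
        a   b  
>* s0   s0  s1 
 * s1   s2  s1 
   s2   s2  s2 
(> = start, * = accepting)

start=s0; accept=s0,s1; s0-a>s0; s0-b>s1; s1-a>s2; s1-b>s1; s2-a>s2; s2-b>s2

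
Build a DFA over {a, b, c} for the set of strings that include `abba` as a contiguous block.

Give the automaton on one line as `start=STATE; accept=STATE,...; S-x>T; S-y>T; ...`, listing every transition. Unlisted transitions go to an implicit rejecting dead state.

start=q0; accept=q4; q0-a>q1; q0-b>q0; q0-c>q0; q1-a>q1; q1-b>q2; q1-c>q0; q2-a>q1; q2-b>q3; q2-c>q0; q3-a>q4; q3-b>q0; q3-c>q0; q4-a>q4; q4-b>q4; q4-c>q4

States q0..q3 record the length of the longest prefix of `abba` that matches the current input suffix. Reaching q4 means `abba` has been seen, and we stay there forever. Accept from q4.
5 states suffice.
        a   b   c  
>  q0   q1  q0  q0 
   q1   q1  q2  q0 
   q2   q1  q3  q0 
   q3   q4  q0  q0 
 * q4   q4  q4  q4 
(> = start, * = accepting)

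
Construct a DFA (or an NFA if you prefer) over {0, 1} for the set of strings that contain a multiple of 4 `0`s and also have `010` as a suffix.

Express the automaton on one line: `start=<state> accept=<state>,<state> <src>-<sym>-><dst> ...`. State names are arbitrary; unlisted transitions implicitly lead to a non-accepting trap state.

start=A accept=F A-0->B A-1->A B-0->C B-1->B C-0->D C-1->C D-0->A D-1->E E-0->F E-1->G F-0->B F-1->A G-0->A G-1->G

Build one automaton per condition and run them in lockstep. One (4 states) tracks the count of `0`s modulo 4; the other (4 states) tracks how much of the suffix `010` has currently been matched. Each combined state is a pair, one component from each; accept when both components accept. After merging equivalent states the machine shrinks.
       0  1 
>  A   B  A 
   B   C  B 
   C   D  C 
   D   A  E 
   E   F  G 
 * F   B  A 
   G   A  G 
(> = start, * = accepting)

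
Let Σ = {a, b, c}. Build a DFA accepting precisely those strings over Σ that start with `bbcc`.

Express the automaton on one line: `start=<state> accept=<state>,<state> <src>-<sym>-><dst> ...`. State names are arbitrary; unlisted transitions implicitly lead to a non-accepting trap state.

Walk along `bbcc` while the input agrees: from q0 take `b` to q1, and so on. Any deviation drops to the rejecting sink q5. Once q4 is reached the prefix is confirmed and every continuation is accepted.
With 6 states:
        a   b   c  
>  q0   q5  q1  q5 
   q1   q5  q2  q5 
   q2   q5  q5  q3 
   q3   q5  q5  q4 
 * q4   q4  q4  q4 
   q5   q5  q5  q5 
(> = start, * = accepting)

start=q0 accept=q4 q0-a->q5 q0-b->q1 q0-c->q5 q1-a->q5 q1-b->q2 q1-c->q5 q2-a->q5 q2-b->q5 q2-c->q3 q3-a->q5 q3-b->q5 q3-c->q4 q4-a->q4 q4-b->q4 q4-c->q4 q5-a->q5 q5-b->q5 q5-c->q5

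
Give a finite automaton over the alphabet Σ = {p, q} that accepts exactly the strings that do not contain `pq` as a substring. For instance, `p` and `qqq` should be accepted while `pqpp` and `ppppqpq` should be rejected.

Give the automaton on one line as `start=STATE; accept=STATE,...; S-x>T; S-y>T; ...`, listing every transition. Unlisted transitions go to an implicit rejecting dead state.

start=s0; accept=s0,s1; s0-p>s1; s0-q>s0; s1-p>s1; s1-q>s2; s2-p>s2; s2-q>s2

Track partial matches of the forbidden pattern `pq`. State s2 is a dead state reached once `pq` has occurred; every other state accepts. s0 means no part of `pq` is currently matched.
3 states suffice.
        p   q  
>* s0   s1  s0 
 * s1   s1  s2 
   s2   s2  s2 
(> = start, * = accepting)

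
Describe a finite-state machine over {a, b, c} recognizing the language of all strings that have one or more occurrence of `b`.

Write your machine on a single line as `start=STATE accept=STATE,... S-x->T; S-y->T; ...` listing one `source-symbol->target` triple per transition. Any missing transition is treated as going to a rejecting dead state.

Count `b`s, saturating at 2: state q0 means no `b` yet, q1 means one `b` seen, q2 means more than one. Each `b` increments (capped at q2); other symbols loop. Accept from {q1, q2}.
With 3 states:
        a   b   c  
>  q0   q0  q1  q0 
 * q1   q1  q2  q1 
 * q2   q2  q2  q2 
(> = start, * = accepting)

start=q0; accept=q1,q2; q0-a->q0; q0-b->q1; q0-c->q0; q1-a->q1; q1-b->q2; q1-c->q1; q2-a->q2; q2-b->q2; q2-c->q2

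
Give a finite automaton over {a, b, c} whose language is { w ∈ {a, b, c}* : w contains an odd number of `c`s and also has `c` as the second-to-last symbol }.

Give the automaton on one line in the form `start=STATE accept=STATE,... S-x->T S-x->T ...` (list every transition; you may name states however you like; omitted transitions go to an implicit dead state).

start=s0 accept=s10,s11,s21 s0-a->s1 s0-b->s2 s0-c->s3 s1-a->s4 s1-b->s5 s1-c->s6 s2-a->s7 s2-b->s8 s2-c->s9 s3-a->s10 s3-b->s11 s3-c->s12 s4-a->s4 s4-b->s5 s4-c->s6 s5-a->s7 s5-b->s8 s5-c->s9 s6-a->s10 s6-b->s11 s6-c->s12 s7-a->s4 s7-b->s5 s7-c->s6 s8-a->s7 s8-b->s8 s8-c->s9 s9-a->s10 s9-b->s11 s9-c->s12 s10-a->s13 s10-b->s14 s10-c->s15 s11-a->s16 s11-b->s17 s11-c->s18 s12-a->s19 s12-b->s20 s12-c->s21 s13-a->s13 s13-b->s14 s13-c->s15 s14-a->s16 s14-b->s17 s14-c->s18 s15-a->s19 s15-b->s20 s15-c->s21 s16-a->s13 s16-b->s14 s16-c->s15 s17-a->s16 s17-b->s17 s17-c->s18 s18-a->s19 s18-b->s20 s18-c->s21 s19-a->s4 s19-b->s5 s19-c->s6 s20-a->s7 s20-b->s8 s20-c->s9 s21-a->s10 s21-b->s11 s21-c->s12

Run two small machines in parallel and take their product. One (2 states) tracks the count of `c`s modulo 2; the other (13 states) tracks the last 2 symbols read. Each combined state is a pair, one component from each; accept when both components accept.
          a    b    c  
>  s0     s1   s2   s3 
   s1     s4   s5   s6 
   s2     s7   s8   s9 
   s3    s10  s11  s12 
   s4     s4   s5   s6 
   s5     s7   s8   s9 
   s6    s10  s11  s12 
   s7     s4   s5   s6 
   s8     s7   s8   s9 
   s9    s10  s11  s12 
 * s10   s13  s14  s15 
 * s11   s16  s17  s18 
   s12   s19  s20  s21 
   s13   s13  s14  s15 
   s14   s16  s17  s18 
   s15   s19  s20  s21 
   s16   s13  s14  s15 
   s17   s16  s17  s18 
   s18   s19  s20  s21 
   s19    s4   s5   s6 
   s20    s7   s8   s9 
 * s21   s10  s11  s12 
(> = start, * = accepting)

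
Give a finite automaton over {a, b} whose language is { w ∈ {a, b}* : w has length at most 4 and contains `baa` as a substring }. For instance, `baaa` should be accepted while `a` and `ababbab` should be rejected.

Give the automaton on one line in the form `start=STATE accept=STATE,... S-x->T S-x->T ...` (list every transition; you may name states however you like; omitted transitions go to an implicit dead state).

start=q0 accept=q7,q8 q0-a->q1 q0-b->q2 q1-a->q3 q1-b->q4 q2-a->q5 q2-b->q4 q3-a->q3 q3-b->q3 q4-a->q6 q4-b->q3 q5-a->q7 q5-b->q3 q6-a->q8 q6-b->q3 q7-a->q8 q7-b->q8 q8-a->q3 q8-b->q3

Handle the two conditions separately and then intersect. The first has 6 states tracking the input length, saturating at 5; the second has 4 states tracking whether and how much of `baa` has been seen. A product state is a pair (one from each), accepting exactly when both do. Equivalent product states are then merged.
A 9-state machine:
        a   b  
>  q0   q1  q2 
   q1   q3  q4 
   q2   q5  q4 
   q3   q3  q3 
   q4   q6  q3 
   q5   q7  q3 
   q6   q8  q3 
 * q7   q8  q8 
 * q8   q3  q3 
(> = start, * = accepting)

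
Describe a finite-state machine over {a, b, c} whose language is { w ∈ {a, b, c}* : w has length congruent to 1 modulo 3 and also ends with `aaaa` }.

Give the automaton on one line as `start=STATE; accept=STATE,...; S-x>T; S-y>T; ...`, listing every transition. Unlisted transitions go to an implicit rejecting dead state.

start=s0; accept=s6; s0-a>s1; s0-b>s2; s0-c>s2; s1-a>s3; s1-b>s4; s1-c>s4; s2-a>s4; s2-b>s4; s2-c>s4; s3-a>s5; s3-b>s0; s3-c>s0; s4-a>s0; s4-b>s0; s4-c>s0; s5-a>s6; s5-b>s2; s5-c>s2; s6-a>s3; s6-b>s4; s6-c>s4

Handle the two conditions separately and then intersect. The first has 3 states tracking the input length modulo 3; the second has 5 states tracking how much of the suffix `aaaa` has currently been matched. A product state is a pair (one from each), accepting exactly when both do. Minimizing collapses redundant product states.
With 7 states:
        a   b   c  
>  s0   s1  s2  s2 
   s1   s3  s4  s4 
   s2   s4  s4  s4 
   s3   s5  s0  s0 
   s4   s0  s0  s0 
   s5   s6  s2  s2 
 * s6   s3  s4  s4 
(> = start, * = accepting)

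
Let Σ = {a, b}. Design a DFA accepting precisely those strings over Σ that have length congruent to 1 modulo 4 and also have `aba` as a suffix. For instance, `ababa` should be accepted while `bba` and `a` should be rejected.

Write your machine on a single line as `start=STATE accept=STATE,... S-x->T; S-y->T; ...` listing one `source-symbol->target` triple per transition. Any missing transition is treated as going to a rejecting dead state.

Handle the two conditions separately and then intersect. One (4 states) tracks the input length modulo 4; the other (4 states) tracks how much of the suffix `aba` has currently been matched. Each combined state is a pair, one component from each; accept when both components accept.
A 16-state machine:
          a    b  
>  q0     q1   q2 
   q1     q3   q4 
   q2     q3   q5 
   q3     q6   q7 
   q4     q8   q9 
   q5     q6   q9 
   q6    q10  q11 
   q7    q12   q0 
   q8    q10  q11 
   q9    q10   q0 
   q10    q1  q13 
   q11   q14   q2 
   q12    q1  q13 
   q13   q15   q5 
 * q14    q3   q4 
   q15    q6   q7 
(> = start, * = accepting)

start=q0; accept=q14; q0-a->q1; q0-b->q2; q1-a->q3; q1-b->q4; q2-a->q3; q2-b->q5; q3-a->q6; q3-b->q7; q4-a->q8; q4-b->q9; q5-a->q6; q5-b->q9; q6-a->q10; q6-b->q11; q7-a->q12; q7-b->q0; q8-a->q10; q8-b->q11; q9-a->q10; q9-b->q0; q10-a->q1; q10-b->q13; q11-a->q14; q11-b->q2; q12-a->q1; q12-b->q13; q13-a->q15; q13-b->q5; q14-a->q3; q14-b->q4; q15-a->q6; q15-b->q7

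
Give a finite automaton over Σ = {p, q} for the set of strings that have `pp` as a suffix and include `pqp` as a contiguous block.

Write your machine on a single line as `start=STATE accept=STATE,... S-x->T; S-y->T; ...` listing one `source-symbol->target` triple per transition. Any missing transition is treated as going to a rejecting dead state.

start=s0; accept=s4; s0-p->s1; s0-q->s0; s1-p->s1; s1-q->s2; s2-p->s3; s2-q->s0; s3-p->s4; s3-q->s5; s4-p->s4; s4-q->s5; s5-p->s3; s5-q->s5

Handle the two conditions separately and then intersect. The first has 3 states tracking how much of the suffix `pp` has currently been matched; the second has 4 states tracking whether and how much of `pqp` has been seen. A product state is a pair (one from each), accepting exactly when both do. Equivalent product states are then merged.
With 6 states:
        p   q  
>  s0   s1  s0 
   s1   s1  s2 
   s2   s3  s0 
   s3   s4  s5 
 * s4   s4  s5 
   s5   s3  s5 
(> = start, * = accepting)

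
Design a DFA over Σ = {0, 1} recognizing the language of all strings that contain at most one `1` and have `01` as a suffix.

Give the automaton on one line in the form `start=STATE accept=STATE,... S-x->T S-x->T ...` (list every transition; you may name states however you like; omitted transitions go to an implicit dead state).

start=A accept=D A-0->B A-1->C B-0->B B-1->D C-0->E C-1->F D-0->E D-1->F E-0->E E-1->G F-0->H F-1->F G-0->H G-1->F H-0->H H-1->G

Handle the two conditions separately and then intersect. The first has 3 states tracking the count of `1`s, saturating at 2; the second has 3 states tracking how much of the suffix `01` has currently been matched. A product state is a pair (one from each), accepting exactly when both do.
An 8-state machine:
       0  1 
>  A   B  C 
   B   B  D 
   C   E  F 
 * D   E  F 
   E   E  G 
   F   H  F 
   G   H  F 
   H   H  G 
(> = start, * = accepting)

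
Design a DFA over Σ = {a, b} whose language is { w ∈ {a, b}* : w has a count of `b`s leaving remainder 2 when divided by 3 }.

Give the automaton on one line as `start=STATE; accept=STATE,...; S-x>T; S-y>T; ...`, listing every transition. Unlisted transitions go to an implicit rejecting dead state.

Keep the running count of `b`s modulo 3: each `b` advances along the cycle s0 → s1 → s2 → s0 while other symbols loop. Accept at s2.
        a   b  
>  s0   s0  s1 
   s1   s1  s2 
 * s2   s2  s0 
(> = start, * = accepting)

start=s0; accept=s2; s0-a>s0; s0-b>s1; s1-a>s1; s1-b>s2; s2-a>s2; s2-b>s0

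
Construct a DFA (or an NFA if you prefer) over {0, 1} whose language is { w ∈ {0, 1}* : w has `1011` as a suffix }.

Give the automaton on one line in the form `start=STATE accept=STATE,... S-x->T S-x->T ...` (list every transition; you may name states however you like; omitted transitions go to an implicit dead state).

Remember how much of `1011` the current input suffix matches. State A means no match yet; B means the last symbol is `1`; C means the last 2 symbols are `10`; D means the last 3 symbols are `101`; E means the last 4 symbols are `1011`. Only E accepts. On a mismatch, fall back to the longest proper suffix that is still a prefix of `1011`.
       0  1 
>  A   A  B 
   B   C  B 
   C   A  D 
   D   C  E 
 * E   C  B 
(> = start, * = accepting)

start=A accept=E A-0->A A-1->B B-0->C B-1->B C-0->A C-1->D D-0->C D-1->E E-0->C E-1->B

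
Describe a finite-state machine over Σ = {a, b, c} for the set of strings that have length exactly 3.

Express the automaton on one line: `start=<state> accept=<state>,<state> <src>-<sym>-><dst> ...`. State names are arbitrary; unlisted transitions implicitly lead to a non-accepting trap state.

Count input length up to 4: every symbol moves from q0 toward q4, which means 'more than 3' and absorbs. Accept from {q3}.
With 5 states:
        a   b   c  
>  q0   q1  q1  q1 
   q1   q2  q2  q2 
   q2   q3  q3  q3 
 * q3   q4  q4  q4 
   q4   q4  q4  q4 
(> = start, * = accepting)

start=q0 accept=q3 q0-a->q1 q0-b->q1 q0-c->q1 q1-a->q2 q1-b->q2 q1-c->q2 q2-a->q3 q2-b->q3 q2-c->q3 q3-a->q4 q3-b->q4 q3-c->q4 q4-a->q4 q4-b->q4 q4-c->q4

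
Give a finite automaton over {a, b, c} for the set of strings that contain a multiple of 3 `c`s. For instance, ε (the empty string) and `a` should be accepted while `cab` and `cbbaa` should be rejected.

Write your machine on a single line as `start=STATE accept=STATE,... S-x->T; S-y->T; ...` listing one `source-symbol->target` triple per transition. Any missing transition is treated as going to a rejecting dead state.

The only thing that matters is how many `c`s have appeared, reduced mod 3. Use one state per residue: S0 for 0, …, S2 for 2. Reading `c` moves to the next residue; anything else stays put. S0 is accepting.
A 3-state machine:
        a   b   c  
>* S0   S0  S0  S1 
   S1   S1  S1  S2 
   S2   S2  S2  S0 
(> = start, * = accepting)

start=S0; accept=S0; S0-a->S0; S0-b->S0; S0-c->S1; S1-a->S1; S1-b->S1; S1-c->S2; S2-a->S2; S2-b->S2; S2-c->S0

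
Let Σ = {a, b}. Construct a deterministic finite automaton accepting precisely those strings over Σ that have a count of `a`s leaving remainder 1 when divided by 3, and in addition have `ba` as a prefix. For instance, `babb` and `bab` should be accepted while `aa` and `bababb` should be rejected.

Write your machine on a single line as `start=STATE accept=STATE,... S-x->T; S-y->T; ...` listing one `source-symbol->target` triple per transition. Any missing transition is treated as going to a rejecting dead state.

Run two small machines in parallel and take their product. The first has 3 states tracking the count of `a`s modulo 3; the second has 4 states tracking whether the input so far still matches the prefix `ba`. A product state is a pair (one from each), accepting exactly when both do.
With 8 states:
        a   b  
>  q0   q1  q2 
   q1   q3  q1 
   q2   q4  q5 
   q3   q5  q3 
 * q4   q6  q4 
   q5   q1  q5 
   q6   q7  q6 
   q7   q4  q7 
(> = start, * = accepting)

start=q0; accept=q4; q0-a->q1; q0-b->q2; q1-a->q3; q1-b->q1; q2-a->q4; q2-b->q5; q3-a->q5; q3-b->q3; q4-a->q6; q4-b->q4; q5-a->q1; q5-b->q5; q6-a->q7; q6-b->q6; q7-a->q4; q7-b->q7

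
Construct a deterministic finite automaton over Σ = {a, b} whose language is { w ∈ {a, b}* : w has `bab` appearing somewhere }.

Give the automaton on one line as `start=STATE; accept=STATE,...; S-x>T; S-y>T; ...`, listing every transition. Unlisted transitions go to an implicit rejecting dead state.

Track how much of `bab` has been matched so far: state S0 is no progress, S3 is the absorbing accept state reached once `bab` has occurred. Intermediate states record partial matches; on a mismatch, fall back to the longest reusable overlap.
        a   b  
>  S0   S0  S1 
   S1   S2  S1 
   S2   S0  S3 
 * S3   S3  S3 
(> = start, * = accepting)

start=S0; accept=S3; S0-a>S0; S0-b>S1; S1-a>S2; S1-b>S1; S2-a>S0; S2-b>S3; S3-a>S3; S3-b>S3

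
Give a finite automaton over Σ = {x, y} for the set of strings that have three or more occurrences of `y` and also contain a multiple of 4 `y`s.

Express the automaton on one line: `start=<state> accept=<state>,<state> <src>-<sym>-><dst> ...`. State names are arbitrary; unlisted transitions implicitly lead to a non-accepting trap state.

Build one automaton per condition and run them in lockstep. One (5 states) tracks the count of `y`s, saturating at 4; the other (4 states) tracks the count of `y`s modulo 4. Each combined state is a pair, one component from each; accept when both components accept. Minimizing collapses redundant product states.
A 5-state machine:
        x   y  
>  q0   q0  q1 
   q1   q1  q2 
   q2   q2  q3 
   q3   q3  q4 
 * q4   q4  q1 
(> = start, * = accepting)

start=q0 accept=q4 q0-x->q0 q0-y->q1 q1-x->q1 q1-y->q2 q2-x->q2 q2-y->q3 q3-x->q3 q3-y->q4 q4-x->q4 q4-y->q1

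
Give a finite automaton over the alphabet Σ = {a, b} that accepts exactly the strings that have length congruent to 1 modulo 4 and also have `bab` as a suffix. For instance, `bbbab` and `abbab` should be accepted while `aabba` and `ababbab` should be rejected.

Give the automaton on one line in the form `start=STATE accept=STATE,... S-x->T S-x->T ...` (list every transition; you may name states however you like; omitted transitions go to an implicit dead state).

Run two small machines in parallel and take their product. The first has 4 states tracking the input length modulo 4; the second has 4 states tracking how much of the suffix `bab` has currently been matched. A product state is a pair (one from each), accepting exactly when both do. Minimizing collapses redundant product states.
7 states suffice.
        a   b  
>  q0   q1  q1 
   q1   q2  q2 
   q2   q3  q4 
   q3   q0  q0 
   q4   q5  q0 
   q5   q1  q6 
 * q6   q2  q2 
(> = start, * = accepting)

start=q0 accept=q6 q0-a->q1 q0-b->q1 q1-a->q2 q1-b->q2 q2-a->q3 q2-b->q4 q3-a->q0 q3-b->q0 q4-a->q5 q4-b->q0 q5-a->q1 q5-b->q6 q6-a->q2 q6-b->q2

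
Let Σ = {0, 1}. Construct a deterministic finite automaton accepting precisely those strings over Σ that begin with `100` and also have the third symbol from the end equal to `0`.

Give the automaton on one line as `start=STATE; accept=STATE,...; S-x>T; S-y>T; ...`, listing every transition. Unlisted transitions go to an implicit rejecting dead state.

start=S0; accept=S16,S17,S18,S19; S0-0>S1; S0-1>S2; S1-0>S3; S1-1>S4; S2-0>S5; S2-1>S6; S3-0>S7; S3-1>S8; S4-0>S9; S4-1>S10; S5-0>S11; S5-1>S12; S6-0>S13; S6-1>S14; S7-0>S7; S7-1>S8; S8-0>S9; S8-1>S10; S9-0>S15; S9-1>S12; S10-0>S13; S10-1>S14; S11-0>S16; S11-1>S17; S12-0>S9; S12-1>S10; S13-0>S15; S13-1>S12; S14-0>S13; S14-1>S14; S15-0>S7; S15-1>S8; S16-0>S16; S16-1>S17; S17-0>S18; S17-1>S19; S18-0>S11; S18-1>S20; S19-0>S21; S19-1>S22; S20-0>S18; S20-1>S19; S21-0>S11; S21-1>S20; S22-0>S21; S22-1>S22

Run two small machines in parallel and take their product. One (5 states) tracks whether the input so far still matches the prefix `100`; the other (15 states) tracks the last 3 symbols read. Each combined state is a pair, one component from each; accept when both components accept.
23 states suffice.
          0    1  
>  S0     S1   S2 
   S1     S3   S4 
   S2     S5   S6 
   S3     S7   S8 
   S4     S9  S10 
   S5    S11  S12 
   S6    S13  S14 
   S7     S7   S8 
   S8     S9  S10 
   S9    S15  S12 
   S10   S13  S14 
   S11   S16  S17 
   S12    S9  S10 
   S13   S15  S12 
   S14   S13  S14 
   S15    S7   S8 
 * S16   S16  S17 
 * S17   S18  S19 
 * S18   S11  S20 
 * S19   S21  S22 
   S20   S18  S19 
   S21   S11  S20 
   S22   S21  S22 
(> = start, * = accepting)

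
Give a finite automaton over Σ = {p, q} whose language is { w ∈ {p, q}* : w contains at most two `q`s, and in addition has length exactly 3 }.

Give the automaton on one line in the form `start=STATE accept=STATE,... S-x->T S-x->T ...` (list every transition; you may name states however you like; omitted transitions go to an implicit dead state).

Handle the two conditions separately and then intersect. One (4 states) tracks the count of `q`s, saturating at 3; the other (5 states) tracks the input length, saturating at 4. Each combined state is a pair, one component from each; accept when both components accept.
14 states suffice.
       p  q 
>  A   B  C 
   B   D  E 
   C   E  F 
   D   G  H 
   E   H  I 
   F   I  J 
 * G   K  L 
 * H   L  M 
 * I   M  N 
   J   N  N 
   K   K  L 
   L   L  M 
   M   M  N 
   N   N  N 
(> = start, * = accepting)

start=A accept=G,H,I A-p->B A-q->C B-p->D B-q->E C-p->E C-q->F D-p->G D-q->H E-p->H E-q->I F-p->I F-q->J G-p->K G-q->L H-p->L H-q->M I-p->M I-q->N J-p->N J-q->N K-p->K K-q->L L-p->L L-q->M M-p->M M-q->N N-p->N N-q->N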